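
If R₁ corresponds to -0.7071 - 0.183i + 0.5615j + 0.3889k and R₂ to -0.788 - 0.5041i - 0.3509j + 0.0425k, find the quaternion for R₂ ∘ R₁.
0.6454 + 0.3403i - 0.0061j - 0.6838k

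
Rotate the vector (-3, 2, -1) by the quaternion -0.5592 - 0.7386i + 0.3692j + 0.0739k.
(-2.553, 2.452, 1.214)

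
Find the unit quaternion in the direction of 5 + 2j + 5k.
0.6804 + 0.2722j + 0.6804k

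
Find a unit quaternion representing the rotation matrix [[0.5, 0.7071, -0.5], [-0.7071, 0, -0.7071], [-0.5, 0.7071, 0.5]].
0.7071 + 0.5i - 0.5k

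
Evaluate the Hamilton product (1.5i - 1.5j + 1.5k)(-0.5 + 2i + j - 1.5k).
0.75 + 6j + 3.75k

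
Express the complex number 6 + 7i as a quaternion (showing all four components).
6 + 7i + 0j + 0k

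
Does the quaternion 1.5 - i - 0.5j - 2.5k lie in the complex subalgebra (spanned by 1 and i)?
No. The quaternion 1.5 - i - 0.5j - 2.5k has j-coefficient y = -0.5 and k-coefficient z = -2.5, not both zero, so it does not lie in the complex subalgebra spanned by 1 and i.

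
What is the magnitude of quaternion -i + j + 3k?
√11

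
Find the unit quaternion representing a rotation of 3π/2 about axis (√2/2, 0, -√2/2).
-0.7071 + 0.5i - 0.5k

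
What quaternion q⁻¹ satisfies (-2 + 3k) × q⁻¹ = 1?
-0.1538 - 0.2308k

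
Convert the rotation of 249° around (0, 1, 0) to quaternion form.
-0.5664 + 0.8241j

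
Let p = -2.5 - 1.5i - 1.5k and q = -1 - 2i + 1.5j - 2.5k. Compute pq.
-4.25 + 8.75i - 4.5j + 5.5k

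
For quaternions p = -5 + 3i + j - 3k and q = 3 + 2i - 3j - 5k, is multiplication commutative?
No: pq = -33 - 15i + 27j + 5k ≠ -33 + 13i + 9j + 27k = qp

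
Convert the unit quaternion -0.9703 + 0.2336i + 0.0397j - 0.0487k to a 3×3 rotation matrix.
[[0.9921, -0.076, -0.0998], [0.1131, 0.8861, 0.4495], [0.0543, -0.4572, 0.8877]]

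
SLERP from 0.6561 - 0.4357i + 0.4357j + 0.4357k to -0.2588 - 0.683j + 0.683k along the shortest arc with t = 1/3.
0.6532 - 0.3553i + 0.6672j + 0.0435k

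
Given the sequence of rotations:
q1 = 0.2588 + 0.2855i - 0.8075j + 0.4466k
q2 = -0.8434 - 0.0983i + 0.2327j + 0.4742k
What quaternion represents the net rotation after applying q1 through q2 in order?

q2 · q1 = -0.2141 + 0.2206i + 0.9206j - 0.241k
-0.2141 + 0.2206i + 0.9206j - 0.241k


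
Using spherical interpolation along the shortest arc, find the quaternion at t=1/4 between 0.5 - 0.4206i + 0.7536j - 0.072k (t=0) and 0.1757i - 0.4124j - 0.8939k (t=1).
0.4242 - 0.4136i + 0.7727j + 0.2278k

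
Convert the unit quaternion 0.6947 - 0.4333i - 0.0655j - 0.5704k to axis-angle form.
axis = (-0.6024, -0.0911, -0.793), θ = 92°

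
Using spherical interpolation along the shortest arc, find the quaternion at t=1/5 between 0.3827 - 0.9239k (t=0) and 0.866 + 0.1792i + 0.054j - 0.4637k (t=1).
0.5037 + 0.0389i + 0.0117j - 0.8629k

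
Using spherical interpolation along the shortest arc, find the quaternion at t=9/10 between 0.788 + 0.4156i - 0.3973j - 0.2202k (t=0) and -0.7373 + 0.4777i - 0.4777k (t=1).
0.8093 - 0.4004i - 0.0532j + 0.4265k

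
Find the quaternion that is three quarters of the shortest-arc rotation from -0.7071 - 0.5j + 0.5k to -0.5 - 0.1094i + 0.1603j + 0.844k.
-0.5896 - 0.0861i - 0.0123j + 0.803k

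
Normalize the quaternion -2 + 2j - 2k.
-0.5774 + 0.5774j - 0.5774k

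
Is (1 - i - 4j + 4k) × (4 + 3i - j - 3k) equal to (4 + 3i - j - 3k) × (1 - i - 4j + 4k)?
No: pq = 15 + 15i - 8j + 26k ≠ 15 - 17i - 26j = qp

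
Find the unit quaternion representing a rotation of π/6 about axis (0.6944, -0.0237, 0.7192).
0.9659 + 0.1797i - 0.0061j + 0.1861k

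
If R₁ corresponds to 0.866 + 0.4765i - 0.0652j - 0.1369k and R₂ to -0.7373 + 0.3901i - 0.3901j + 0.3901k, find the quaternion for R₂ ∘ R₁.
-0.7964 + 0.0653i - 0.0505j + 0.5992k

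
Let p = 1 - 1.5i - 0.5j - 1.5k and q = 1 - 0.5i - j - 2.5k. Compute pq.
-4 - 2.25i - 4.5j - 2.75k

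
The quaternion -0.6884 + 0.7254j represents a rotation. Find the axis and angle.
axis = (0, 1, 0), θ = 267°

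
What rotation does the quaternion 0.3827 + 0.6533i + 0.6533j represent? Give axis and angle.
axis = (√2/2, √2/2, 0), θ = 3π/4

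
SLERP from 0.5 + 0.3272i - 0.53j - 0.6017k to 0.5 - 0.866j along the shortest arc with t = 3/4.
0.5306 + 0.0902i - 0.8263j - 0.1659k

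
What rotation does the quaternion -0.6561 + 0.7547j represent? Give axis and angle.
axis = (0, 1, 0), θ = 262°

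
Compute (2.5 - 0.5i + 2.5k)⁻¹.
0.1961 + 0.0392i - 0.1961k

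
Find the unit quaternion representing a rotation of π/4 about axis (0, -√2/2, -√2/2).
0.9239 - 0.2706j - 0.2706k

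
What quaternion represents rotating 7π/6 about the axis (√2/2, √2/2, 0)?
-0.2588 + 0.683i + 0.683j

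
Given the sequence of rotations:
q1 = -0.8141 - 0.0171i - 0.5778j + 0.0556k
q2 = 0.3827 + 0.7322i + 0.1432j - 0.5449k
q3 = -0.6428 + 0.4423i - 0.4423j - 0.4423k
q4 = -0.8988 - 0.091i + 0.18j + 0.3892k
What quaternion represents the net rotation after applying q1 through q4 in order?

q2 · q1 = -0.186 - 0.9095i - 0.3691j + 0.0443k
q3 · q2 · q1 = 0.3782 + 0.3195i + 0.7022j - 0.5117k
q4 · q3 · q2 · q1 = -0.2381 - 0.687i - 0.4853j + 0.4857k
-0.2381 - 0.687i - 0.4853j + 0.4857k


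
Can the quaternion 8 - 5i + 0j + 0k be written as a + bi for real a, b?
Yes. The quaternion 8 - 5i has j- and k-coefficients y = z = 0, so it lies in the complex subalgebra spanned by 1 and i.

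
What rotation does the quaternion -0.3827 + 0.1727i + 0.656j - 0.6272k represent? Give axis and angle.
axis = (0.1869, 0.7101, -0.6789), θ = 5π/4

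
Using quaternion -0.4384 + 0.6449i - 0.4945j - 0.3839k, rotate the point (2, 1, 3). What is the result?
(-0.727, 2.106, -3.006)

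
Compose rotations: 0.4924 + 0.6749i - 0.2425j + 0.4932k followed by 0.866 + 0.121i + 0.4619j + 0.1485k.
0.3835 + 0.9079i + 0.058j + 0.1592k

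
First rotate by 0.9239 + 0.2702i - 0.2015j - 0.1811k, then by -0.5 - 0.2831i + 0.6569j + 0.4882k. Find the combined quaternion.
-0.1647 - 0.4172i + 0.7883j + 0.4211k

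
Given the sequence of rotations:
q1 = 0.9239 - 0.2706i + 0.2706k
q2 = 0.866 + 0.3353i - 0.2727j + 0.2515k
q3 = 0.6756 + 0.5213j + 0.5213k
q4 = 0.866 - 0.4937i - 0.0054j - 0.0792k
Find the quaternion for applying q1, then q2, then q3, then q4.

q2 · q1 = 0.8228 + 0.0017i - 0.4107j + 0.3929k
q3 · q2 · q1 = 0.5652 + 0.4201i + 0.1523j + 0.6935k
q4 · q3 · q2 · q1 = 0.7526 + 0.0931i + 0.4379j + 0.4829k
0.7526 + 0.0931i + 0.4379j + 0.4829k


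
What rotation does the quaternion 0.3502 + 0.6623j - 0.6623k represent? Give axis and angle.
axis = (0, √2/2, -√2/2), θ = 139°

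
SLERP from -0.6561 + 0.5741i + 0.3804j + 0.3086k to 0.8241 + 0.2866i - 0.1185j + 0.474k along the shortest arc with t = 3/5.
-0.9372 + 0.0864i + 0.2818j - 0.1865k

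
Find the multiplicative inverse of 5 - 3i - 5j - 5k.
0.0595 + 0.0357i + 0.0595j + 0.0595k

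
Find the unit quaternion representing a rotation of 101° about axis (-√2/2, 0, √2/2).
0.6361 - 0.5456i + 0.5456k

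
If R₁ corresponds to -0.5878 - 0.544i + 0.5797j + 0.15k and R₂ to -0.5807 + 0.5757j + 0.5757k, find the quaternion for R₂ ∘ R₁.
-0.0788 + 0.0685i - 0.9882j - 0.1123k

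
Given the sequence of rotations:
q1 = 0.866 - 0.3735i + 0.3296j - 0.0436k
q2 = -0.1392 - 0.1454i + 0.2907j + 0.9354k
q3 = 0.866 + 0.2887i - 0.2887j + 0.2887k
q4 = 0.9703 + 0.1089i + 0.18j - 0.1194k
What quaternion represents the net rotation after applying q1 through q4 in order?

q2 · q1 = -0.2299 - 0.3949i - 0.1498j + 0.8768k
q3 · q2 · q1 = -0.3815 - 0.6182i - 0.4305j + 0.5357k
q4 · q3 · q2 · q1 = -0.1614 - 0.5964i - 0.4709j + 0.6297k
-0.1614 - 0.5964i - 0.4709j + 0.6297k


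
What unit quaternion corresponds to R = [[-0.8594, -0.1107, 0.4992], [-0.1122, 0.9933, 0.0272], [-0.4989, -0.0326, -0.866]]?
0.2588 - 0.0578i + 0.9642j - 0.0014k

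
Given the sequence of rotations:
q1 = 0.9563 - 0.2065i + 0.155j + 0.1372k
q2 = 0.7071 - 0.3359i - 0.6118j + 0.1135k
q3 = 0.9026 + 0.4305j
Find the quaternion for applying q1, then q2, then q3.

q2 · q1 = 0.6861 - 0.5688i - 0.4528j + 0.0272k
q3 · q2 · q1 = 0.8142 - 0.5017i - 0.1133j + 0.2694k
0.8142 - 0.5017i - 0.1133j + 0.2694k


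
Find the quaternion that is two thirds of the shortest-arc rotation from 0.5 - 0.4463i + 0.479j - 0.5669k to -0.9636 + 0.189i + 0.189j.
0.919 - 0.3191i + 0.0498j - 0.226k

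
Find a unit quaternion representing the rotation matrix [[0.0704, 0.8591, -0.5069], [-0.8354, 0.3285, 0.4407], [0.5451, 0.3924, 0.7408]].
0.7314 - 0.0165i - 0.3596j - 0.5792k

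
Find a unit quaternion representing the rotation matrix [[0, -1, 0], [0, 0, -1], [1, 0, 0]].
0.5 + 0.5i - 0.5j + 0.5k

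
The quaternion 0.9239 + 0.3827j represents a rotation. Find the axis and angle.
axis = (0, 1, 0), θ = π/4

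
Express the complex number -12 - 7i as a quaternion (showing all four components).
-12 - 7i + 0j + 0k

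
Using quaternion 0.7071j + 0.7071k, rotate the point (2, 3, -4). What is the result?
(-2, -4, 3)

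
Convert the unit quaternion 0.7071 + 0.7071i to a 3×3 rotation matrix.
[[1, 0, 0], [0, 0, -1], [0, 1, 0]]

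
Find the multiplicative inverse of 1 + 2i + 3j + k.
0.0667 - 0.1333i - 0.2j - 0.0667k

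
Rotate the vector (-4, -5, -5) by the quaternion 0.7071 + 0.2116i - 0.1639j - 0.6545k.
(-2.095, 4.135, -6.672)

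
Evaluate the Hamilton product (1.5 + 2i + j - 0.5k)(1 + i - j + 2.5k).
1.75 + 5.5i - 6j + 0.25k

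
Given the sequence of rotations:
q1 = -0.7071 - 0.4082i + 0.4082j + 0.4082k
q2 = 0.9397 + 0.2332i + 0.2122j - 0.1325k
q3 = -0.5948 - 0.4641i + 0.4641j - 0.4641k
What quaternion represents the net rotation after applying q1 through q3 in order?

q2 · q1 = -0.6018 - 0.4078i + 0.1924j + 0.6591k
q3 · q2 · q1 = 0.3853 + 0.917i + 0.1014j - 0.0128k
0.3853 + 0.917i + 0.1014j - 0.0128k


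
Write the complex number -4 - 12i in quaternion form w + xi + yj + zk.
-4 - 12i + 0j + 0k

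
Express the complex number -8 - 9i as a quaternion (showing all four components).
-8 - 9i + 0j + 0k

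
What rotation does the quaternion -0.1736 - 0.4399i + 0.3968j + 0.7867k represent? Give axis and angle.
axis = (-0.4467, 0.4029, 0.7988), θ = 200°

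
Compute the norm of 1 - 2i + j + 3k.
√15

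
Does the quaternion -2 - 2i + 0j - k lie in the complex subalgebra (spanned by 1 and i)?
No. The quaternion -2 - 2i - k has j-coefficient y = 0 and k-coefficient z = -1, not both zero, so it does not lie in the complex subalgebra spanned by 1 and i.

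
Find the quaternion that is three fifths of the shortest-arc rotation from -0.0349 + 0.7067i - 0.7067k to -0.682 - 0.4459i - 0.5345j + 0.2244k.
0.453 + 0.6453i + 0.3681j - 0.4928k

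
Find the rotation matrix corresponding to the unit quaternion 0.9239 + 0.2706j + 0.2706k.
[[0.7071, -0.5, 0.5], [0.5, 0.8536, 0.1464], [-0.5, 0.1464, 0.8536]]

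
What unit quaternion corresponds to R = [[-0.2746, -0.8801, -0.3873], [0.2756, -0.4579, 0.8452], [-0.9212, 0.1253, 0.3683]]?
0.3987 - 0.4514i + 0.3348j + 0.7247k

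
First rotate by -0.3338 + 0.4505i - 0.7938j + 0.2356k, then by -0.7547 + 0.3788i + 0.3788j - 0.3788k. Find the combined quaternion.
0.4712 - 0.6779i + 0.2127j - 0.5227k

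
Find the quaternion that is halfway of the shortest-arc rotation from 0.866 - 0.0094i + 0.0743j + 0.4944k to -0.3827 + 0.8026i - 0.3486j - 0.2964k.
0.7182 - 0.467i + 0.2432j + 0.4548k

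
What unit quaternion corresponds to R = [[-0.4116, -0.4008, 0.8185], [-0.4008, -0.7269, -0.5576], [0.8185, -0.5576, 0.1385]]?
0.5424i - 0.3695j + 0.7545k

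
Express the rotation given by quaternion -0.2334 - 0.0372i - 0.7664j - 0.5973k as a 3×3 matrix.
[[-0.8883, -0.2218, 0.4022], [0.3358, 0.2837, 0.8982], [-0.3133, 0.9329, -0.1775]]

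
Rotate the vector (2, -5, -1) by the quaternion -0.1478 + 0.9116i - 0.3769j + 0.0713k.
(4.5, 1.729, 2.599)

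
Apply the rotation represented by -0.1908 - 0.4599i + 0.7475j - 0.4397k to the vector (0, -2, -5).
(1.115, 3.784, 3.666)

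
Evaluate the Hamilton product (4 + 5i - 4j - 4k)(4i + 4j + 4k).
12 + 16i - 20j + 52k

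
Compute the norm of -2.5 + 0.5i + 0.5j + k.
2.784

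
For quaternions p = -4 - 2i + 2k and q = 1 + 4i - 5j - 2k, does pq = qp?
No: pq = 8 - 8i + 24j + 20k ≠ 8 - 28i + 16j = qp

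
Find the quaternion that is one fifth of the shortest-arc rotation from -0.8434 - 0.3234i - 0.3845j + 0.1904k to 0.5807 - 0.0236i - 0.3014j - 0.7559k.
-0.8613 - 0.2714i - 0.2573j + 0.3438k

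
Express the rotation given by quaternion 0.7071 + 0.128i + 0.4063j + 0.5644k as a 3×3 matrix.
[[0.0327, -0.6942, 0.7191], [0.9022, 0.3301, 0.2776], [-0.4301, 0.6396, 0.6371]]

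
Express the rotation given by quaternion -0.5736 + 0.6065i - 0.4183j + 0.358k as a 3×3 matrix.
[[0.3937, -0.0967, 0.9141], [-0.9181, 0.008, 0.3963], [-0.0456, -0.9953, -0.0856]]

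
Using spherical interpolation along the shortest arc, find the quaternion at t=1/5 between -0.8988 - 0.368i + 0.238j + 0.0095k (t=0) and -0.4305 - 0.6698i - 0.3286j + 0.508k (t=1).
-0.8647 - 0.4696i + 0.1253j + 0.1271k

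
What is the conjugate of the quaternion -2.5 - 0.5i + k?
-2.5 + 0.5i - k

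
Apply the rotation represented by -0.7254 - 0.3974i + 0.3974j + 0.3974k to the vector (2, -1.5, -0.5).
(0.792, -2.207, -1.001)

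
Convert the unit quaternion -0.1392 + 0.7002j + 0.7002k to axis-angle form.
axis = (0, √2/2, √2/2), θ = 196°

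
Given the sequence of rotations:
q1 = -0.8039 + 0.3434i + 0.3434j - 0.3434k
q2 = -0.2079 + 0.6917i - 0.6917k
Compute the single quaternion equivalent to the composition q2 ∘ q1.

q2 · q1 = -0.3079 - 0.3899i - 0.0714j + 0.865k
-0.3079 - 0.3899i - 0.0714j + 0.865k


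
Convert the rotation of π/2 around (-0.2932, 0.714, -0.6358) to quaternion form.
0.7071 - 0.2073i + 0.5049j - 0.4496k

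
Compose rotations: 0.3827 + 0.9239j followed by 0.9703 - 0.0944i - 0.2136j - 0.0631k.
0.5687 + 0.0222i + 0.8147j - 0.1114k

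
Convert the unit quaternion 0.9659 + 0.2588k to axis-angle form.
axis = (0, 0, 1), θ = π/6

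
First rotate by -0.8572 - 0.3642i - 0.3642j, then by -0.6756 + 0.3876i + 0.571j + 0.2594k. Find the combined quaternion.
0.9282 + 0.0083i - 0.3379j - 0.1556k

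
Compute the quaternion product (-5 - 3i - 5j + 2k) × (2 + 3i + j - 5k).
14 + 2i - 24j + 41k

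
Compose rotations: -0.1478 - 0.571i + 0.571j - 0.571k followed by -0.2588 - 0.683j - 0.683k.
0.0383 + 0.9278i + 0.3432j - 0.1413k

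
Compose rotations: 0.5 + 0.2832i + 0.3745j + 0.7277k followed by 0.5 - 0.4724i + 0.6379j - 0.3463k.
0.3969 + 0.4993i + 0.7519j - 0.1669k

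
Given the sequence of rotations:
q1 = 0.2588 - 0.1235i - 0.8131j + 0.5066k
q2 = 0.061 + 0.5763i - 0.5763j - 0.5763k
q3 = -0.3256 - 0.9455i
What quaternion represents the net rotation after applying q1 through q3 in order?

q2 · q1 = -0.0897 - 0.6189i - 0.4195j - 0.658k
q3 · q2 · q1 = -0.556 + 0.2863i - 0.4855j + 0.6109k
-0.556 + 0.2863i - 0.4855j + 0.6109k


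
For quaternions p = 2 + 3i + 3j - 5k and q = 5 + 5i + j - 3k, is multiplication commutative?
No: pq = -23 + 21i + j - 43k ≠ -23 + 29i + 33j - 19k = qp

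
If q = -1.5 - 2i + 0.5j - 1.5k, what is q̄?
-1.5 + 2i - 0.5j + 1.5k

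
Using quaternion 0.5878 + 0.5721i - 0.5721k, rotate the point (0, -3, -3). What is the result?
(-0.054, 2.945, -3.054)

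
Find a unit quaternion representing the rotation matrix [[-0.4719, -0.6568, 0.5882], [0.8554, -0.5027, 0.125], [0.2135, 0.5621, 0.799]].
0.454 + 0.2407i + 0.2063j + 0.8327k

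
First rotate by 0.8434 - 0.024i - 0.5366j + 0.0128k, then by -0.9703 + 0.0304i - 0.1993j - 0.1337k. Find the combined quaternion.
-0.9229 - 0.0254i + 0.3554j - 0.1463k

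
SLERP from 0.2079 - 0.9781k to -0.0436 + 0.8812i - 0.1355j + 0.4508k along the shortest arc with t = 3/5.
0.1295 - 0.6069i + 0.0933j - 0.7786k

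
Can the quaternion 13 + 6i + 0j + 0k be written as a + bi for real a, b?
Yes. The quaternion 13 + 6i has j- and k-coefficients y = z = 0, so it lies in the complex subalgebra spanned by 1 and i.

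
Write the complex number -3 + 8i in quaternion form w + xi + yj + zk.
-3 + 8i + 0j + 0k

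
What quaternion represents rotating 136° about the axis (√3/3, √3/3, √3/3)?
0.3746 + 0.5353i + 0.5353j + 0.5353k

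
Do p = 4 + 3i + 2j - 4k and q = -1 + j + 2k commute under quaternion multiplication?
No: pq = 2 + 5i - 4j + 15k ≠ 2 - 11i + 8j + 9k = qp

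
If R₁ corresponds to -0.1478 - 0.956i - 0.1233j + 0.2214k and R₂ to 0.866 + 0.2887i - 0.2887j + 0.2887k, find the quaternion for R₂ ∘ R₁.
0.0485 - 0.8989i - 0.404j - 0.1625k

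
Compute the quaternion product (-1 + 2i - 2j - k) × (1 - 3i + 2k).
7 + i - 3j - 9k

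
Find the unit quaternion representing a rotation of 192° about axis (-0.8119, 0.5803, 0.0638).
-0.1045 - 0.8075i + 0.5771j + 0.0635k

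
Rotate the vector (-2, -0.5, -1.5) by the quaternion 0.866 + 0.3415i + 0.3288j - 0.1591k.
(-2.408, 0.788, 0.287)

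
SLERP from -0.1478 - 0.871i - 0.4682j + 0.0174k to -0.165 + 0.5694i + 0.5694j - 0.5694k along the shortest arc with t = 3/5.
0.0411 - 0.7375i - 0.5638j + 0.3694k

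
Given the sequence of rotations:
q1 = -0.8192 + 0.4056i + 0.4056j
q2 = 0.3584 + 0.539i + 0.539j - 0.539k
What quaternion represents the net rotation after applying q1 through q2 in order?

q2 · q1 = -0.7308 - 0.0776i - 0.5148j + 0.4415k
-0.7308 - 0.0776i - 0.5148j + 0.4415k


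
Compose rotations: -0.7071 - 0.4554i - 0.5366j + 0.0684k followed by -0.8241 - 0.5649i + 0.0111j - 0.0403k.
0.3342 + 0.7539i + 0.4914j + 0.2803k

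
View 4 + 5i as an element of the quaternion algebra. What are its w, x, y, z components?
4 + 5i + 0j + 0k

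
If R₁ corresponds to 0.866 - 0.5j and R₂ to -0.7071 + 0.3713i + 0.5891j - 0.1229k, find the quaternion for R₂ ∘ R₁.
-0.3178 + 0.2601i + 0.8637j - 0.2921k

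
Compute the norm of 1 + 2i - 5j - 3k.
√39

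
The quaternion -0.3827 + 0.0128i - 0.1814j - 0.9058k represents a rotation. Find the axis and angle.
axis = (0.0139, -0.1963, -0.9804), θ = 5π/4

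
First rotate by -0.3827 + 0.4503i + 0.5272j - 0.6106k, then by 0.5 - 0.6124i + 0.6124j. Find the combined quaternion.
-0.2384 + 0.0856i - 0.3447j - 0.9039k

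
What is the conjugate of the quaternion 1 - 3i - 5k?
1 + 3i + 5k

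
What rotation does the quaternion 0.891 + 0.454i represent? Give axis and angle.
axis = (1, 0, 0), θ = 54°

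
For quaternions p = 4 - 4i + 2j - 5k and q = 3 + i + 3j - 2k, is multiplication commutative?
No: pq = 3i + 5j - 37k ≠ -19i + 31j - 9k = qp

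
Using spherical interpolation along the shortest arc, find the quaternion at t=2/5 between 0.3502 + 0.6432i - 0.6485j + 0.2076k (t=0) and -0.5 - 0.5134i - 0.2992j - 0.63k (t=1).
0.4818 + 0.6905i - 0.304j + 0.4457k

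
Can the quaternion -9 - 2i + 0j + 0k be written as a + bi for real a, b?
Yes. The quaternion -9 - 2i has j- and k-coefficients y = z = 0, so it lies in the complex subalgebra spanned by 1 and i.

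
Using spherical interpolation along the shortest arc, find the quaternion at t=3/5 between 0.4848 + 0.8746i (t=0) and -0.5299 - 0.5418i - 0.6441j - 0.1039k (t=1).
0.5485 + 0.7251i + 0.4111j + 0.0663k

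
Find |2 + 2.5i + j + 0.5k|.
3.391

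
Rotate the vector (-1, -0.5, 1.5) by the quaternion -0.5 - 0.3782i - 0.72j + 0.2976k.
(0.535, -1.726, 0.486)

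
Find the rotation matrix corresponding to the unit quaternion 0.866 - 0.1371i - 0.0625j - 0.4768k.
[[0.5375, 0.843, 0.0225], [-0.8087, 0.5077, 0.2971], [0.239, -0.1779, 0.9546]]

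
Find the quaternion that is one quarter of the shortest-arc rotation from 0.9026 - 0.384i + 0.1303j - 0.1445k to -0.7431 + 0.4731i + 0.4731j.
0.8983 - 0.4242i - 0.0258j - 0.1119k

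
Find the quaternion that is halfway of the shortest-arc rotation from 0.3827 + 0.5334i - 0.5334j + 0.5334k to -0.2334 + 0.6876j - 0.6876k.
0.3227 + 0.2794i - 0.6395j + 0.6395k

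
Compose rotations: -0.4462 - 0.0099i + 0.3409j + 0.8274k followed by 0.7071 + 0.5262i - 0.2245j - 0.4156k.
0.1101 - 0.2859i - 0.09j + 0.9477k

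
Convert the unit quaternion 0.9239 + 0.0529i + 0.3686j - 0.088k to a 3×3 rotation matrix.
[[0.7128, 0.2016, 0.6718], [-0.1236, 0.9789, -0.1626], [-0.6904, 0.0329, 0.7227]]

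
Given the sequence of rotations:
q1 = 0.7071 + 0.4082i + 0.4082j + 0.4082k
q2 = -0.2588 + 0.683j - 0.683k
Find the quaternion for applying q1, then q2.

q2 · q1 = -0.183 + 0.452i + 0.0985j - 0.8674k
-0.183 + 0.452i + 0.0985j - 0.8674k


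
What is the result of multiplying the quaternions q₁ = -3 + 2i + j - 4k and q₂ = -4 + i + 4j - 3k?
-6 + 2i - 14j + 32k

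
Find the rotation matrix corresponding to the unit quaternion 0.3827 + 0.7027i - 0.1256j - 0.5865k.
[[0.2805, 0.2724, -0.9204], [-0.6254, -0.6755, -0.3905], [-0.7281, 0.6852, -0.0191]]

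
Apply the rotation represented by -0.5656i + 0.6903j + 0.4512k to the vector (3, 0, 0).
(-1.081, -2.343, -1.531)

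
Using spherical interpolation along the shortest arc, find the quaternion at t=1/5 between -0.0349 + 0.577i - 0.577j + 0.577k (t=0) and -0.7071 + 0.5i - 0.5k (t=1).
-0.2482 + 0.6975i - 0.5453j + 0.3931k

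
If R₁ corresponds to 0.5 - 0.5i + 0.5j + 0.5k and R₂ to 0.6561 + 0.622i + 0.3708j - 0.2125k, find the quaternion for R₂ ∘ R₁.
0.5599 + 0.2746i + 0.3087j + 0.7182k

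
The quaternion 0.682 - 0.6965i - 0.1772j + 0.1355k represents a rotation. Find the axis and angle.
axis = (-0.9523, -0.2423, 0.1853), θ = 94°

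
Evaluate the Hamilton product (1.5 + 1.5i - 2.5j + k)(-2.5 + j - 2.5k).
1.25 + 1.5i + 11.5j - 4.75k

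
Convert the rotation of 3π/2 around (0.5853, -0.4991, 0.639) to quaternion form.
-0.7071 + 0.4139i - 0.3529j + 0.4518k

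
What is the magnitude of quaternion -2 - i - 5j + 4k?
√46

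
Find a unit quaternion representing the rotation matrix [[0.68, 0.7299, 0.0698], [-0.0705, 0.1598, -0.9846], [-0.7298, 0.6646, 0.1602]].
0.7071 + 0.5831i + 0.2827j - 0.283k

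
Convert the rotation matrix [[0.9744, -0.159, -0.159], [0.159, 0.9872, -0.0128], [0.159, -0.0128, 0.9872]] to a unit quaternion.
0.9936 - 0.08j + 0.08k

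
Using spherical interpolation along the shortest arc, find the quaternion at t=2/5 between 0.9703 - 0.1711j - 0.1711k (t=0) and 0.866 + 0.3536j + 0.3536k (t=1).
0.998 + 0.0444j + 0.0444k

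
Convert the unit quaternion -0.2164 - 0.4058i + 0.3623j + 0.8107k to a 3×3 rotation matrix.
[[-0.577, 0.0568, -0.8148], [-0.6449, -0.6438, 0.4118], [-0.5012, 0.7631, 0.4081]]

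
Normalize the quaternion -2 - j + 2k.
-0.6667 - 0.3333j + 0.6667k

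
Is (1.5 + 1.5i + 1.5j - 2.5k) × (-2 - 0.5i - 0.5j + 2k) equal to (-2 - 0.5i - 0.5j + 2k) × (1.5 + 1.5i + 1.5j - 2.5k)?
No: pq = 3.5 - 2i - 5.5j + 8k ≠ 3.5 - 5.5i - 2j + 8k = qp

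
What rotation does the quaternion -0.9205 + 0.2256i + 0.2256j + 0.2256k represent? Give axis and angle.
axis = (√3/3, √3/3, √3/3), θ = 314°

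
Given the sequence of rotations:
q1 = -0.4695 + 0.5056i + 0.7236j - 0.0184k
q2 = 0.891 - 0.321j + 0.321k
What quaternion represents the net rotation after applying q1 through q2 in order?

q2 · q1 = -0.1801 + 0.2241i + 0.9577j - 0.0048k
-0.1801 + 0.2241i + 0.9577j - 0.0048k


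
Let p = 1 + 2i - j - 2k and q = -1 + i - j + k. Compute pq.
-2 - 4i - 4j + 2k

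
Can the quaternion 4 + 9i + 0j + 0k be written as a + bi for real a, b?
Yes. The quaternion 4 + 9i has j- and k-coefficients y = z = 0, so it lies in the complex subalgebra spanned by 1 and i.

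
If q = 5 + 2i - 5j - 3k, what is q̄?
5 - 2i + 5j + 3k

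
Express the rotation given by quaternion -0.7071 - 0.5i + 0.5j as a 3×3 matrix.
[[0.5, -0.5, -0.7071], [-0.5, 0.5, -0.7071], [0.7071, 0.7071, 0]]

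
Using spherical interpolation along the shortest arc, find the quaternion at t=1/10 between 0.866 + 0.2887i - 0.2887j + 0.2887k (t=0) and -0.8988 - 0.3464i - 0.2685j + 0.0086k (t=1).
0.8864 + 0.3005i - 0.2346j + 0.2625k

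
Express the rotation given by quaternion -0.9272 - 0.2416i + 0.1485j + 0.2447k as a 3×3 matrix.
[[0.8361, 0.382, -0.3936], [-0.5255, 0.7635, -0.3753], [0.1571, 0.5207, 0.8392]]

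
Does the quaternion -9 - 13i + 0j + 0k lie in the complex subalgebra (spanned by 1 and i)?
Yes. The quaternion -9 - 13i has j- and k-coefficients y = z = 0, so it lies in the complex subalgebra spanned by 1 and i.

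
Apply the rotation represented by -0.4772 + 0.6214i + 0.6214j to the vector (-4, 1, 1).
(-0.732, -2.268, -3.51)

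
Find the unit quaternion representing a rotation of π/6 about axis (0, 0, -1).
0.9659 - 0.2588k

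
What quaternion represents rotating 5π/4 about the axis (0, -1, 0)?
-0.3827 - 0.9239j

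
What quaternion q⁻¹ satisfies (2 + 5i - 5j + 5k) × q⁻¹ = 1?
0.0253 - 0.0633i + 0.0633j - 0.0633k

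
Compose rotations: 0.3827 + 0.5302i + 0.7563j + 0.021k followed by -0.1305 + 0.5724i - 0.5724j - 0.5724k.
0.0915 + 0.5708i - 0.6333j + 0.5146k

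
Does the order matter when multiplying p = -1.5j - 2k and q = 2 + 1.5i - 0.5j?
Yes: pq = -0.75 - i - 6j - 1.75k ≠ -0.75 + i - 6.25k = qp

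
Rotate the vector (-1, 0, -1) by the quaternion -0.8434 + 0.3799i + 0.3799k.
(-1, 0, -1)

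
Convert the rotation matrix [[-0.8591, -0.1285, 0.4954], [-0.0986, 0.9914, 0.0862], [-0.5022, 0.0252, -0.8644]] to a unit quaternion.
0.2588 - 0.0589i + 0.9637j + 0.0289k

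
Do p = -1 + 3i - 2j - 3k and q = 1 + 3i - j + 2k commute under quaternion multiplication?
No: pq = -6 - 7i - 16j - 2k ≠ -6 + 7i + 14j - 8k = qp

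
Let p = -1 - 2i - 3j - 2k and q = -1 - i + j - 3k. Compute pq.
-4 + 14i - 2j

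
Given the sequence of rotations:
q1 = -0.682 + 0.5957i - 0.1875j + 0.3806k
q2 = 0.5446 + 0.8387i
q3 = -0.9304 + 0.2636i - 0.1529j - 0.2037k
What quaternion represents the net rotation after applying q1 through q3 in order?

q2 · q1 = -0.871 - 0.2476i - 0.4213j + 0.05k
q3 · q2 · q1 = 0.8214 - 0.0927i + 0.5624j - 0.018k
0.8214 - 0.0927i + 0.5624j - 0.018k


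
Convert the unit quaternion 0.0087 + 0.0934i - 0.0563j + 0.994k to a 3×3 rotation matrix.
[[-0.9824, -0.0278, 0.1847], [0.0068, -0.9935, -0.1135], [0.1867, -0.1103, 0.9762]]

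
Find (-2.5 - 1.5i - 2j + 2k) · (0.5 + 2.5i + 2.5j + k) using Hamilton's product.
5.5 - 14i - 0.75j - 0.25k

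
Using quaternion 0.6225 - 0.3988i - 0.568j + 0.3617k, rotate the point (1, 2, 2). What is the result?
(-1.893, 1.915, -1.323)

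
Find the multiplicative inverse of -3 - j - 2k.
-0.2143 + 0.0714j + 0.1429k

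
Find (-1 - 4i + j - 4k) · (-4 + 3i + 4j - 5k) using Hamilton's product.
-8 + 24i - 40j + 2k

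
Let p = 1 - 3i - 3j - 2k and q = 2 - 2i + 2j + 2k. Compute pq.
6 - 10i + 6j - 14k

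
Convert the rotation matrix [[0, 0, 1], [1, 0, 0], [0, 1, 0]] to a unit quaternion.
0.5 + 0.5i + 0.5j + 0.5k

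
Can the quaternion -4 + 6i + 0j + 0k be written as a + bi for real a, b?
Yes. The quaternion -4 + 6i has j- and k-coefficients y = z = 0, so it lies in the complex subalgebra spanned by 1 and i.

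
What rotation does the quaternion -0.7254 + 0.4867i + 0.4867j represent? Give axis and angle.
axis = (√2/2, √2/2, 0), θ = 273°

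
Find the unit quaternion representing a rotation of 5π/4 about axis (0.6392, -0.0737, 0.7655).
-0.3827 + 0.5905i - 0.0681j + 0.7072k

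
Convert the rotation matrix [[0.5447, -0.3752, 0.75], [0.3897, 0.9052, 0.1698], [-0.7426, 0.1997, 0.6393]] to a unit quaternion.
0.8788 + 0.0085i + 0.4246j + 0.2176k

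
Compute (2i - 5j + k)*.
-2i + 5j - k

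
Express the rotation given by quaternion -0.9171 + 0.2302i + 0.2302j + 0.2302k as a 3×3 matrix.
[[0.788, 0.5282, -0.3162], [-0.3162, 0.788, 0.5282], [0.5282, -0.3162, 0.788]]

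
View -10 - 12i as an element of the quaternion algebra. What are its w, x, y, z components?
-10 - 12i + 0j + 0k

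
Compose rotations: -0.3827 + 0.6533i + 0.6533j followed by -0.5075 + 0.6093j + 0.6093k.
-0.2038 - 0.7296i - 0.1667j - 0.6312k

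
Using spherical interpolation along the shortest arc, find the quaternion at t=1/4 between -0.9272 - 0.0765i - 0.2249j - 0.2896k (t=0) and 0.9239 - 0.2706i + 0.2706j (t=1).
-0.945 + 0.0117i - 0.2412j - 0.2206k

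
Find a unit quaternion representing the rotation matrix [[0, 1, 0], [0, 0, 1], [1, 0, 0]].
-0.5 + 0.5i + 0.5j + 0.5k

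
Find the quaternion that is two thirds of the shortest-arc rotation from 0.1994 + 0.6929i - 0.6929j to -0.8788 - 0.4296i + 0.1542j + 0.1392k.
0.7161 + 0.5782i - 0.3777j - 0.1013k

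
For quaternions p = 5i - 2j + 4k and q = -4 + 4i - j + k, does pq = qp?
No: pq = -26 - 18i + 19j - 13k ≠ -26 - 22i - 3j - 19k = qp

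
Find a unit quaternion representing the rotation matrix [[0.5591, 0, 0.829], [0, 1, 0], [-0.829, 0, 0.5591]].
0.8829 + 0.4695j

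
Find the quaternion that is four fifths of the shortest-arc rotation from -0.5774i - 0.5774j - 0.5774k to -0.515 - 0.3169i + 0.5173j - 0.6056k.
-0.4641 - 0.4422i + 0.3095j - 0.7024k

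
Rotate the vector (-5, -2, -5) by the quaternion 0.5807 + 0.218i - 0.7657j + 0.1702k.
(6.291, 1.556, -3.464)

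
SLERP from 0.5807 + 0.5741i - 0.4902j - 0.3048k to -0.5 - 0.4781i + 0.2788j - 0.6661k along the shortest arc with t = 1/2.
0.6243 + 0.6078i - 0.4442j + 0.2087k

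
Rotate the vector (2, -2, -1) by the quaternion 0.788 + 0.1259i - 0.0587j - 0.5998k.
(-1.07, -2.29, -1.616)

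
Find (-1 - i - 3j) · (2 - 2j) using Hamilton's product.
-8 - 2i - 4j + 2k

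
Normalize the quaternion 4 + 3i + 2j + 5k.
0.5443 + 0.4082i + 0.2722j + 0.6804k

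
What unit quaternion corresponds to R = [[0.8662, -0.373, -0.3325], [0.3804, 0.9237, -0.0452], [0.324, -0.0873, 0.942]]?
0.9659 - 0.0109i - 0.1699j + 0.195k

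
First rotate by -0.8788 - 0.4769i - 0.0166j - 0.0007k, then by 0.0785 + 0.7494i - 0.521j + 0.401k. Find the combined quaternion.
0.28 - 0.689i + 0.2658j - 0.6134k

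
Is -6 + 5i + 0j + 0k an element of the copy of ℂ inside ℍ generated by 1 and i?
Yes. The quaternion -6 + 5i has j- and k-coefficients y = z = 0, so it lies in the complex subalgebra spanned by 1 and i.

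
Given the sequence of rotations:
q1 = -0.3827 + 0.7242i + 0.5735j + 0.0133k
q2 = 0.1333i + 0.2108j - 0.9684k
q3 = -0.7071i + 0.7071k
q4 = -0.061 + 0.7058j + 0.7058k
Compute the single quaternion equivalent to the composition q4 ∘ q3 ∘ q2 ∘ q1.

q2 · q1 = -0.2045 + 0.5072i - 0.7838j + 0.2944k
q3 · q2 · q1 = 0.1505 + 0.6988i + 0.5668j + 0.4096k
q4 · q3 · q2 · q1 = -0.6983 - 0.1536i + 0.5649j - 0.412k
-0.6983 - 0.1536i + 0.5649j - 0.412k


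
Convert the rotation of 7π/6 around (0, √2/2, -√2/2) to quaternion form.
-0.2588 + 0.683j - 0.683k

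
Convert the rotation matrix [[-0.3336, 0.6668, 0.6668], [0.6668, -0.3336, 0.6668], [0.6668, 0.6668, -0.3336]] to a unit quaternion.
0.5774i + 0.5774j + 0.5774k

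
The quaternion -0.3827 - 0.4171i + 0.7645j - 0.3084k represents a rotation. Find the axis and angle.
axis = (-0.4515, 0.8275, -0.3338), θ = 5π/4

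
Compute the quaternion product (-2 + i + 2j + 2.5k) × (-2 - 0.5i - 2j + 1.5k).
4.75 + 7i - 2.75j - 9k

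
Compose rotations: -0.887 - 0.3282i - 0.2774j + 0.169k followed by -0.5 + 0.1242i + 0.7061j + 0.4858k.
0.598 + 0.308i - 0.668j - 0.3181k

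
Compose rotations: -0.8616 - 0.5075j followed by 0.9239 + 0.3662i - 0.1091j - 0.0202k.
-0.8514 - 0.3258i - 0.3749j - 0.1684k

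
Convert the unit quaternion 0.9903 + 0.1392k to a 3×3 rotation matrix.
[[0.9612, -0.2757, 0], [0.2757, 0.9612, 0], [0, 0, 1]]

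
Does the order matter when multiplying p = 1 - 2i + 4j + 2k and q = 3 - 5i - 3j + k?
Yes: pq = 3 - i + j + 33k ≠ 3 - 21i + 17j - 19k = qp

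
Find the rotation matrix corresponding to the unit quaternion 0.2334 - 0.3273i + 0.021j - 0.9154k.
[[-0.6768, 0.4136, 0.609], [-0.4411, -0.8902, 0.1143], [0.5894, -0.1912, 0.7849]]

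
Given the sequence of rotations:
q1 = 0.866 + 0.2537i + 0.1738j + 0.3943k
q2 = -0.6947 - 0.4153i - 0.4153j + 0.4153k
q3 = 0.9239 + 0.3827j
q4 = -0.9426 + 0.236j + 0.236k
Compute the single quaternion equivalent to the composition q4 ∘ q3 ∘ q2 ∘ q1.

q2 · q1 = -0.5878 - 0.7718i - 0.2113j + 0.1189k
q3 · q2 · q1 = -0.4622 - 0.6676i - 0.4202j + 0.4052k
q4 · q3 · q2 · q1 = 0.4392 + 0.8241i + 0.1294j - 0.3335k
0.4392 + 0.8241i + 0.1294j - 0.3335k


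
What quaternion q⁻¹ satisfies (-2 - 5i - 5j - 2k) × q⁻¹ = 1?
-0.0345 + 0.0862i + 0.0862j + 0.0345k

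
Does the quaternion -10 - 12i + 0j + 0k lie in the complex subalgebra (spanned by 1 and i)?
Yes. The quaternion -10 - 12i has j- and k-coefficients y = z = 0, so it lies in the complex subalgebra spanned by 1 and i.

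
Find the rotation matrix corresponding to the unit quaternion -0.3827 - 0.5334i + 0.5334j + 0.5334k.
[[-0.1381, -0.1608, -0.9773], [-0.9773, -0.1381, 0.1608], [-0.1608, 0.9773, -0.1381]]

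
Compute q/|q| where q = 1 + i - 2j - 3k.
0.2582 + 0.2582i - 0.5164j - 0.7746k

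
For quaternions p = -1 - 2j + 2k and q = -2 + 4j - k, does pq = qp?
No: pq = 12 - 6i - 3k ≠ 12 + 6i - 3k = qp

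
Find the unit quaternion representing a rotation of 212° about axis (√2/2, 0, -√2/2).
-0.2756 + 0.6797i - 0.6797k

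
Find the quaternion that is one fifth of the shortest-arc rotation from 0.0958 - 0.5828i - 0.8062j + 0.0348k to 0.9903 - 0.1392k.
0.3793 - 0.5421i - 0.7498j - 0.0084k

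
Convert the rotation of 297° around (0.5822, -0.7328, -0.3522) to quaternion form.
-0.8526 + 0.3042i - 0.3829j - 0.184k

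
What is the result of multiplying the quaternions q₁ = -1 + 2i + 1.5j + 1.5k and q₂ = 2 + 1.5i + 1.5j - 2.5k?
-3.5 - 3.5i + 8.75j + 6.25k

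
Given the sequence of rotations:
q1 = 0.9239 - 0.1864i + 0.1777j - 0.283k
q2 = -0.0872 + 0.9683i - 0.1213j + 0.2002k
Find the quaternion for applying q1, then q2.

q2 · q1 = 0.1781 + 0.9096i + 0.1091j + 0.3591k
0.1781 + 0.9096i + 0.1091j + 0.3591k


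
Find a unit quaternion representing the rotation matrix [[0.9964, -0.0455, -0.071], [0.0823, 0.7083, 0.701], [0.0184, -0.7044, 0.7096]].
0.9239 - 0.3803i - 0.0242j + 0.0346k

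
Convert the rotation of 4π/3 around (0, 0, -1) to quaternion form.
-0.5 - 0.866k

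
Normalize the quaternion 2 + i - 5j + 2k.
0.343 + 0.1715i - 0.8575j + 0.343k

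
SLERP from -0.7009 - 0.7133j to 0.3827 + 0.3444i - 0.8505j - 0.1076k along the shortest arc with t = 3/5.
-0.0779 + 0.2455i - 0.9632j - 0.0767k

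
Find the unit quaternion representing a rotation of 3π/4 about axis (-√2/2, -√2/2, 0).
0.3827 - 0.6533i - 0.6533j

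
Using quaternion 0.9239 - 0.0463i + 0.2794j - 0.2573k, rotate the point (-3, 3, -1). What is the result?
(-1.326, 4.152, -0.05)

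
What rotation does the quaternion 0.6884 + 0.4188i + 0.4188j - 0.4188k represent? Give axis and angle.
axis = (√3/3, √3/3, -√3/3), θ = 93°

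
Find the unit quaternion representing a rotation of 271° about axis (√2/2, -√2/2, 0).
-0.7133 + 0.4956i - 0.4956j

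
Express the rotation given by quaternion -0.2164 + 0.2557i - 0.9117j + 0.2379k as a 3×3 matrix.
[[-0.7756, -0.3633, 0.5162], [-0.5692, 0.756, -0.3231], [-0.2729, -0.5445, -0.7932]]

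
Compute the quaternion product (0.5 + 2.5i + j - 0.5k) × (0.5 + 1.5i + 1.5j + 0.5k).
-4.75 + 3.25i - 0.75j + 2.25k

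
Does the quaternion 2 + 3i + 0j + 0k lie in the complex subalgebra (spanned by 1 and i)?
Yes. The quaternion 2 + 3i has j- and k-coefficients y = z = 0, so it lies in the complex subalgebra spanned by 1 and i.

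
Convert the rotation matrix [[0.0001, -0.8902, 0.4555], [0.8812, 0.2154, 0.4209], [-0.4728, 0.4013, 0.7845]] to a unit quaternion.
0.7071 - 0.0069i + 0.3282j + 0.6263k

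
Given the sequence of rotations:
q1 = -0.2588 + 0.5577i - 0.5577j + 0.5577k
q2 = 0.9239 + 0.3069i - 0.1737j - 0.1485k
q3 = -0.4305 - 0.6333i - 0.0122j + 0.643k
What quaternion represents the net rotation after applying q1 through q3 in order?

q2 · q1 = -0.4243 + 0.2561i - 0.7243j + 0.4794k
q3 · q2 · q1 = 0.0278 + 0.6183i + 0.7853j - 0.0174k
0.0278 + 0.6183i + 0.7853j - 0.0174k


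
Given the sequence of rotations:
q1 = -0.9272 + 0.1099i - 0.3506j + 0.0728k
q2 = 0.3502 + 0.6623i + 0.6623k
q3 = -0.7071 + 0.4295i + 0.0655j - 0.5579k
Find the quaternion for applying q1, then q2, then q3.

q2 · q1 = -0.4457 - 0.3434i - 0.0982j - 0.8208k
q3 · q2 · q1 = 0.0112 - 0.0572i + 0.5844j + 0.8094k
0.0112 - 0.0572i + 0.5844j + 0.8094k


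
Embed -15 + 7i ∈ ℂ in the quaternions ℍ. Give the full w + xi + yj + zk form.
-15 + 7i + 0j + 0k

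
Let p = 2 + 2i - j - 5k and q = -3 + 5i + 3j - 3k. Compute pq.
-28 + 22i - 10j + 20k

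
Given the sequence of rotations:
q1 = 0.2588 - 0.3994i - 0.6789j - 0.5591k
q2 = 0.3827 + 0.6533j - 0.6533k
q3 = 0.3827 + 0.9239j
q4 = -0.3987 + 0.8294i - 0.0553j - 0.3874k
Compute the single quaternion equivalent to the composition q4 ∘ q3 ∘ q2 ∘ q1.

q2 · q1 = 0.1773 - 0.9616i + 0.1702j - 0.1221k
q3 · q2 · q1 = -0.0894 - 0.4808i + 0.2289j + 0.8417k
q4 · q3 · q2 · q1 = 0.7732 + 0.1597i - 0.5982j - 0.1377k
0.7732 + 0.1597i - 0.5982j - 0.1377k


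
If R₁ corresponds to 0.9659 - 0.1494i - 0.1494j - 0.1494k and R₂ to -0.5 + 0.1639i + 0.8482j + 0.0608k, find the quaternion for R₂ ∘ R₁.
-0.3227 + 0.1154i + 0.9094j + 0.2357k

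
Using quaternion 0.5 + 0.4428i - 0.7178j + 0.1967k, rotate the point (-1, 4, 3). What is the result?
(-4.852, 0.385, -1.518)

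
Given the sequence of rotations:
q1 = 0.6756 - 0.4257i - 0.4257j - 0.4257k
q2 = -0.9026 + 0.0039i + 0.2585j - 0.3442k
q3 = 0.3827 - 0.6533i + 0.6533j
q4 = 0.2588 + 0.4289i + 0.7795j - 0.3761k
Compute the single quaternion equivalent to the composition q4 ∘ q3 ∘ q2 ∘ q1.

q2 · q1 = -0.6446 + 0.1303i + 0.7071j + 0.2601k
q3 · q2 · q1 = -0.6235 + 0.6409i + 0.0194j - 0.4475k
q4 · q3 · q2 · q1 = -0.6197 - 0.4431i - 0.5301j - 0.3726k
-0.6197 - 0.4431i - 0.5301j - 0.3726k


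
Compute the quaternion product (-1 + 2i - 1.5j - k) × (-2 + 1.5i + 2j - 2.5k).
-0.5 + 0.25i + 4.5j + 10.75k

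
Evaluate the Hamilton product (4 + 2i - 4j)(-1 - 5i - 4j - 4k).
-10 - 6i - 4j - 44k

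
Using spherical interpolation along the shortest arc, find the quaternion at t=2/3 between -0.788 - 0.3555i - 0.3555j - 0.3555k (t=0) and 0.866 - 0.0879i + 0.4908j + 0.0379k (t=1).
-0.8716 - 0.0641i - 0.4621j - 0.1506k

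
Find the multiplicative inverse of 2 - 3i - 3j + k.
0.087 + 0.1304i + 0.1304j - 0.0435k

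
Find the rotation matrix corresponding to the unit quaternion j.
[[-1, 0, 0], [0, 1, 0], [0, 0, -1]]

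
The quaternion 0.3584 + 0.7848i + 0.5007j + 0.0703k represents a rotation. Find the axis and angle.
axis = (0.8406, 0.5363, 0.0753), θ = 138°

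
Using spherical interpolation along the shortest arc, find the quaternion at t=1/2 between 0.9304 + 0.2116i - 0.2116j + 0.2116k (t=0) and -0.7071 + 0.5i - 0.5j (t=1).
0.9628 - 0.1696i + 0.1696j + 0.1244k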